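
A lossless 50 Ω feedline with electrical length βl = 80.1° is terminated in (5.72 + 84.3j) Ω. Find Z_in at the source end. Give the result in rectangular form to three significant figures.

Z_in ≈ 2.57 − j42.6 Ω

tan(βl) = tan(80.1°) = 5.73
Z_in = Z_0·(Z_L + jZ_0·tanβl)/(Z_0 + jZ_L·tanβl)
     = 50·(5.72 + j371)/(-433 + j32.8)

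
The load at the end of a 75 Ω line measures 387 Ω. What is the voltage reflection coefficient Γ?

Γ = 0.675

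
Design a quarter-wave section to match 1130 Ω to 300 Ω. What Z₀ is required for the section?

Z_qwt = √(Z_0·R_L) = √(300 × 1130) = √339000

Z_qwt ≈ 582 Ω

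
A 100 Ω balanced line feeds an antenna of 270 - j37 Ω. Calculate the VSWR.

Γ = (Z_L − Z_0)/(Z_L + Z_0) = (170 − j37)/(370 − j37)
|Γ| = 174/372 = 0.468
VSWR = (1 + |Γ|)/(1 − |Γ|) = 1.47/0.532

VSWR ≈ 2.76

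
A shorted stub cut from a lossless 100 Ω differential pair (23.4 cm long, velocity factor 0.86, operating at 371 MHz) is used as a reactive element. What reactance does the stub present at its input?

X_in ≈ -166 Ω (capacitive)

λ = v/f = 0.86·c / 371 MHz = 0.695 m
βl = 2π·l/λ = 2π × 0.336 = 121°
tan(βl) = -1.66
For a shorted stub, Z_in = jZ_0·tan(βl)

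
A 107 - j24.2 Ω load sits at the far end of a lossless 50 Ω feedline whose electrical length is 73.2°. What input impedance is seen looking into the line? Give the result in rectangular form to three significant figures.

Z_in ≈ 22.5 − j6.85 Ω

tan(βl) = tan(73.2°) = 3.31
Z_in = Z_0·(Z_L + jZ_0·tanβl)/(Z_0 + jZ_L·tanβl)
     = 50·(107 + j141)/(130 + j354)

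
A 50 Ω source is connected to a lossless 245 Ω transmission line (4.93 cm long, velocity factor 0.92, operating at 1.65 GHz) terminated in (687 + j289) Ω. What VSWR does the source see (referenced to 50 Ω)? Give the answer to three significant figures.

VSWR ≈ 1.91

λ = v/f = 0.92·c / 1.65 GHz = 0.167 m
βl = 2π·l/λ = 2π × 0.295 = 106°
tan(βl) = -3.46
Z_in = Z_0·(Z_L + jZ_0·tanβl)/(Z_0 + jZ_L·tanβl) = 74.3 + j31.8 Ω
Γ_s = (Z_in − Z_s)/(Z_in + Z_s) = (24.3 + j31.8)/(124 + j31.8), |Γ_s| = 0.312
VSWR = (1 + |Γ_s|)/(1 − |Γ_s|)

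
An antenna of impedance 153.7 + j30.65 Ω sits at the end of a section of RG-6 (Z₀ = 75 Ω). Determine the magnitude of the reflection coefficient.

|Γ| ≈ 0.366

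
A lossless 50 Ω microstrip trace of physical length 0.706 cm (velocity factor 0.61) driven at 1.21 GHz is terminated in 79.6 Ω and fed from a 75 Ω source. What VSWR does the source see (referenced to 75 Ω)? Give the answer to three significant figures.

VSWR ≈ 1.3

λ = v/f = 0.61·c / 1.21 GHz = 0.151 m
βl = 2π·l/λ = 2π × 0.0467 = 16.8°
tan(βl) = 0.302
Z_in = Z_0·(Z_L + jZ_0·tanβl)/(Z_0 + jZ_L·tanβl) = 70.6 − j18.8 Ω
Γ_s = (Z_in − Z_s)/(Z_in + Z_s) = (-4.45 − j18.8)/(146 − j18.8), |Γ_s| = 0.132
VSWR = (1 + |Γ_s|)/(1 − |Γ_s|)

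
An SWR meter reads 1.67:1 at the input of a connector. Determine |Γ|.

|Γ| = (S − 1)/(S + 1) = (1.67 − 1)/(1.67 + 1) = 0.67/2.67

|Γ| ≈ 0.251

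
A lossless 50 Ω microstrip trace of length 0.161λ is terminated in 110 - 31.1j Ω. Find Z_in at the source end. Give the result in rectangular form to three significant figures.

βl = 2π × 0.161 = 58°
tan(βl) = tan(58°) = 1.6
Z_in = Z_0·(Z_L + jZ_0·tanβl)/(Z_0 + jZ_L·tanβl)
     = 50·(110 + j48.8)/(99.7 + j176)

Z_in ≈ 23.9 − j17.7 Ω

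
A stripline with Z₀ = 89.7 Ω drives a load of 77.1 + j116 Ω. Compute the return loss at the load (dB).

Γ = (-12.6 + j116)/(166.8 + j116), |Γ| = 0.574
RL = −20·log₁₀|Γ| = −20·log₁₀(0.574)

RL ≈ 4.82 dB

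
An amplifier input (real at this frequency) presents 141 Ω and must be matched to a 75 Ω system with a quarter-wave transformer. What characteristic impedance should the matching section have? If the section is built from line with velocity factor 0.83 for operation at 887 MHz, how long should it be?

Z_qwt = √(Z_0·R_L) = √(75 × 141) = √10580
λ = 0.83·c/f = 0.281 m, so l = λ/4 = 0.0702 m

Z_qwt ≈ 103 Ω; length ≈ 7.02 cm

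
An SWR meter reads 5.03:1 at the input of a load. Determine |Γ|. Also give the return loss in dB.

|Γ| ≈ 0.668; return loss ≈ 3.5 dB

|Γ| = (S − 1)/(S + 1) = (5.03 − 1)/(5.03 + 1) = 4.03/6.03
RL = −20·log₁₀|Γ| = −20·log₁₀(0.668)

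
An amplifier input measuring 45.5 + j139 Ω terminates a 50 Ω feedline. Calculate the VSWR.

VSWR ≈ 10.4

Γ = (Z_L − Z_0)/(Z_L + Z_0) = (-4.5 + j139)/(95.5 + j139)
|Γ| = 139/169 = 0.825
VSWR = (1 + |Γ|)/(1 − |Γ|) = 1.82/0.175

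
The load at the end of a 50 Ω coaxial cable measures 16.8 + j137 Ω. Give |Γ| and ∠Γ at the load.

Γ ≈ 0.925 ∠ 39.6°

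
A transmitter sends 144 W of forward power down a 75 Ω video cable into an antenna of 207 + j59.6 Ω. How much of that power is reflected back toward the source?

|Γ| = |(132 + j59.6)/(282 + j59.6)| = 0.502
|Γ|² = 0.252
P_refl = |Γ|²·P_inc = 36.4 W, P_del = (1 − |Γ|²)·P_inc = 108 W

P_reflected ≈ 36.4 W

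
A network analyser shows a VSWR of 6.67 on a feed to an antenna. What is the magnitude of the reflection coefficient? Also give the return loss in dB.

|Γ| ≈ 0.739; return loss ≈ 2.62 dB

|Γ| = (S − 1)/(S + 1) = (6.67 − 1)/(6.67 + 1) = 5.67/7.67
RL = −20·log₁₀|Γ| = −20·log₁₀(0.739)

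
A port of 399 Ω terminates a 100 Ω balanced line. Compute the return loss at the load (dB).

RL ≈ 4.45 dB

Γ = (399 − 100)/(399 + 100) = 0.599
RL = −20·log₁₀|Γ| = −20·log₁₀(0.599)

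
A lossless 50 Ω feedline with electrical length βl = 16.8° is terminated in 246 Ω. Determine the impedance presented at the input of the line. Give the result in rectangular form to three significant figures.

Z_in ≈ 83.7 − j109 Ω

tan(βl) = tan(16.8°) = 0.302
Z_in = Z_0·(Z_L + jZ_0·tanβl)/(Z_0 + jZ_L·tanβl)
     = 50·(246 + j15.1)/(50 + j74.3)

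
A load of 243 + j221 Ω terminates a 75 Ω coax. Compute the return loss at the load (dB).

Γ = (168 + j221)/(318 + j221), |Γ| = 0.717
RL = −20·log₁₀|Γ| = −20·log₁₀(0.717)

RL ≈ 2.89 dB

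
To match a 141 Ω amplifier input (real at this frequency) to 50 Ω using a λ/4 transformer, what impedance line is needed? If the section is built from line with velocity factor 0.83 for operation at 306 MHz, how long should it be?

Z_qwt ≈ 84 Ω; length ≈ 20.3 cm

Z_qwt = √(Z_0·R_L) = √(50 × 141) = √7050
λ = 0.83·c/f = 0.814 m, so l = λ/4 = 0.203 m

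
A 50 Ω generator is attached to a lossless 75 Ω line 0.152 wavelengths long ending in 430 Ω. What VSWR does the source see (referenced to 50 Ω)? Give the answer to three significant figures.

VSWR ≈ 5.45

βl = 2π × 0.152 = 54.7°
tan(βl) = 1.41
Z_in = Z_0·(Z_L + jZ_0·tanβl)/(Z_0 + jZ_L·tanβl) = 19.3 − j50.7 Ω
Γ_s = (Z_in − Z_s)/(Z_in + Z_s) = (-30.7 − j50.7)/(69.3 − j50.7), |Γ_s| = 0.69
VSWR = (1 + |Γ_s|)/(1 − |Γ_s|)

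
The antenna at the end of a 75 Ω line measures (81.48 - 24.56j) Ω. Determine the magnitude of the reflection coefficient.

|Γ| ≈ 0.16

Γ = (Z_L − Z_0)/(Z_L + Z_0) = (6.48 − j24.56)/(156.5 − j24.56)
|Γ| = 25.4/158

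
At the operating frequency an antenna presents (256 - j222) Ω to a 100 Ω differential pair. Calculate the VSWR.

VSWR ≈ 4.66

Γ = (Z_L − Z_0)/(Z_L + Z_0) = (156 − j222)/(356 − j222)
|Γ| = 271/420 = 0.647
VSWR = (1 + |Γ|)/(1 − |Γ|) = 1.65/0.353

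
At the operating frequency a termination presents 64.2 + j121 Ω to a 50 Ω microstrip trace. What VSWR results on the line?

Γ = (Z_L − Z_0)/(Z_L + Z_0) = (14.2 + j121)/(114.2 + j121)
|Γ| = 122/166 = 0.732
VSWR = (1 + |Γ|)/(1 − |Γ|) = 1.73/0.268

VSWR ≈ 6.47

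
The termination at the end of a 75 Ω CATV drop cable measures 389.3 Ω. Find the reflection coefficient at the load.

Γ = 0.677

Γ = (Z_L − Z_0)/(Z_L + Z_0) = (389.3 − 75)/(389.3 + 75) = 314.3/464.3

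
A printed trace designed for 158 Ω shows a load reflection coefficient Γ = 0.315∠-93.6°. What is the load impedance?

Z_L = Z_0·(1 + Γ)/(1 − Γ) = 158·(0.98 − j0.314)/(1.02 + j0.314)

Z_L ≈ 125 − j87.2 Ω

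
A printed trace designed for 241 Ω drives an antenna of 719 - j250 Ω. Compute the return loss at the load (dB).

Γ = (478 − j250)/(960 − j250), |Γ| = 0.544
RL = −20·log₁₀|Γ| = −20·log₁₀(0.544)

RL ≈ 5.29 dB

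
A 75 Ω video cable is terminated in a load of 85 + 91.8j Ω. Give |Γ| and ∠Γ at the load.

Γ = (Z_L − Z_0)/(Z_L + Z_0) = (10 + j91.8)/(160 + j91.8)
|Γ| = 92.3/184 = 0.501

Γ ≈ 0.501 ∠ 53.9°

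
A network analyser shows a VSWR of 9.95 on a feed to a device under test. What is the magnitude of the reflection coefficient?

|Γ| ≈ 0.817

|Γ| = (S − 1)/(S + 1) = (9.95 − 1)/(9.95 + 1) = 8.95/10.9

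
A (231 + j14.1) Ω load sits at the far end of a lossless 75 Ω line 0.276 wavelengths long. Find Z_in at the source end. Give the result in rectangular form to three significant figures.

βl = 2π × 0.276 = 99.4°
tan(βl) = tan(99.4°) = -6.07
Z_in = Z_0·(Z_L + jZ_0·tanβl)/(Z_0 + jZ_L·tanβl)
     = 75·(231 − j441)/(161 − j1400)

Z_in ≈ 24.7 + j9.53 Ω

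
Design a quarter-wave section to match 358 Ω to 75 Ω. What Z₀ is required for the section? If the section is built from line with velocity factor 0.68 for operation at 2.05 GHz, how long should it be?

Z_qwt ≈ 164 Ω; length ≈ 2.49 cm

Z_qwt = √(Z_0·R_L) = √(75 × 358) = √26850
λ = 0.68·c/f = 0.0995 m, so l = λ/4 = 0.0249 m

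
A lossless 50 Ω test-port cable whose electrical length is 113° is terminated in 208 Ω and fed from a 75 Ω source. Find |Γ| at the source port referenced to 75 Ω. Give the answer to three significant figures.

tan(βl) = -2.36
Z_in = Z_0·(Z_L + jZ_0·tanβl)/(Z_0 + jZ_L·tanβl) = 14 + j19.8 Ω
Γ_s = (Z_in − Z_s)/(Z_in + Z_s) = (-61 + j19.8)/(89 + j19.8), |Γ_s| = 0.703

|Γ| ≈ 0.703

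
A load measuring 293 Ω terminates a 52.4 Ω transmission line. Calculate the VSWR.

VSWR ≈ 5.59

For a purely resistive load, VSWR = R_L/Z_0 or Z_0/R_L (whichever > 1) = 293/52.4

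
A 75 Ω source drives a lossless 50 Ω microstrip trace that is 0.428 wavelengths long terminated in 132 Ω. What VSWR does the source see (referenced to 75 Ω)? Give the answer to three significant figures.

βl = 2π × 0.428 = 154°
tan(βl) = -0.486
Z_in = Z_0·(Z_L + jZ_0·tanβl)/(Z_0 + jZ_L·tanβl) = 61.7 + j54.8 Ω
Γ_s = (Z_in − Z_s)/(Z_in + Z_s) = (-13.3 + j54.8)/(137 + j54.8), |Γ_s| = 0.383
VSWR = (1 + |Γ_s|)/(1 − |Γ_s|)

VSWR ≈ 2.24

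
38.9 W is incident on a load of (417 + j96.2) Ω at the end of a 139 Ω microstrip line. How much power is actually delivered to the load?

P_delivered ≈ 28.3 W

|Γ| = |(278 + j96.2)/(556 + j96.2)| = 0.521
|Γ|² = 0.272
P_refl = |Γ|²·P_inc = 10.6 W, P_del = (1 − |Γ|²)·P_inc = 28.3 W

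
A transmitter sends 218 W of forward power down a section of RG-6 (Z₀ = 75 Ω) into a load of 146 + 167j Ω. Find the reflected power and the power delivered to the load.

P_reflected ≈ 93.6 W; P_delivered ≈ 124 W

|Γ| = |(71 + j167)/(221 + j167)| = 0.655
|Γ|² = 0.429
P_refl = |Γ|²·P_inc = 93.6 W, P_del = (1 − |Γ|²)·P_inc = 124 W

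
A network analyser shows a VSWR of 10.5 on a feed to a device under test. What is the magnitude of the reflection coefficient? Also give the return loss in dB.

|Γ| ≈ 0.826; return loss ≈ 1.66 dB

|Γ| = (S − 1)/(S + 1) = (10.5 − 1)/(10.5 + 1) = 9.5/11.5
RL = −20·log₁₀|Γ| = −20·log₁₀(0.826)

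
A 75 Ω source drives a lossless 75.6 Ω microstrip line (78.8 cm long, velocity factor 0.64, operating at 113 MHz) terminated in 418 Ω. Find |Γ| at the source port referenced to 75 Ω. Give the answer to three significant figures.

λ = v/f = 0.64·c / 113 MHz = 1.7 m
βl = 2π·l/λ = 2π × 0.464 = 167°
tan(βl) = -0.232
Z_in = Z_0·(Z_L + jZ_0·tanβl)/(Z_0 + jZ_L·tanβl) = 167 + j196 Ω
Γ_s = (Z_in − Z_s)/(Z_in + Z_s) = (91.8 + j196)/(242 + j196), |Γ_s| = 0.696

|Γ| ≈ 0.696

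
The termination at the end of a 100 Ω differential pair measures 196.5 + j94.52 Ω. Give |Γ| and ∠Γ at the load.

Γ ≈ 0.434 ∠ 26.7°

Γ = (Z_L − Z_0)/(Z_L + Z_0) = (96.5 + j94.52)/(296.5 + j94.52)
|Γ| = 135/311 = 0.434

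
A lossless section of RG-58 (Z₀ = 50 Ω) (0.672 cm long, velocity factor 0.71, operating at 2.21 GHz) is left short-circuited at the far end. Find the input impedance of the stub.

Z_in ≈ +j23.4 Ω

λ = v/f = 0.71·c / 2.21 GHz = 0.0964 m
βl = 2π·l/λ = 2π × 0.0697 = 25.1°
tan(βl) = 0.468
For a short-circuited stub, Z_in = jZ_0·tan(βl)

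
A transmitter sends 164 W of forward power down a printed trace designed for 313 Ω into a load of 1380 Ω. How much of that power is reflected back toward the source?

P_reflected ≈ 65.1 W

Γ = (1380 − 313)/(1380 + 313) = 0.63
|Γ|² = 0.397
P_refl = |Γ|²·P_inc = 65.1 W, P_del = (1 − |Γ|²)·P_inc = 98.9 W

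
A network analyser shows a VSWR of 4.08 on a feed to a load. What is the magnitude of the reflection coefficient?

|Γ| ≈ 0.606

|Γ| = (S − 1)/(S + 1) = (4.08 − 1)/(4.08 + 1) = 3.08/5.08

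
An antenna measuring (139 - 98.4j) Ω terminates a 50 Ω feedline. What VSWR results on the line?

Γ = (Z_L − Z_0)/(Z_L + Z_0) = (89 − j98.4)/(189 − j98.4)
|Γ| = 133/213 = 0.623
VSWR = (1 + |Γ|)/(1 − |Γ|) = 1.62/0.377

VSWR ≈ 4.3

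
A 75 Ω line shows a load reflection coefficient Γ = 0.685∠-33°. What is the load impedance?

Z_L ≈ 124 − j175 Ω

Z_L = Z_0·(1 + Γ)/(1 − Γ) = 75·(1.57 − j0.373)/(0.426 + j0.373)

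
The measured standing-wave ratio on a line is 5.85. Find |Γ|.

|Γ| ≈ 0.708

|Γ| = (S − 1)/(S + 1) = (5.85 − 1)/(5.85 + 1) = 4.85/6.85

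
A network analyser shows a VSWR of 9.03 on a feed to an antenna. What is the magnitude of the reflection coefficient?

|Γ| ≈ 0.801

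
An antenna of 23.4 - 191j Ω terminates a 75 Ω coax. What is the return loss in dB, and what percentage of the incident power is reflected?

RL ≈ 0.716 dB; 84.8% of incident power reflected

Γ = (-51.6 − j191)/(98.4 − j191), |Γ| = 0.921
RL = −20·log₁₀(0.921) = 0.716 dB
P_refl/P_inc = |Γ|² = 0.848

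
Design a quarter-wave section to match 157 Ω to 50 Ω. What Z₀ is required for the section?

Z_qwt ≈ 88.6 Ω

Z_qwt = √(Z_0·R_L) = √(50 × 157) = √7850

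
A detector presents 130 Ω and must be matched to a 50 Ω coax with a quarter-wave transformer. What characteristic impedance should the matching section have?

Z_qwt ≈ 80.6 Ω

Z_qwt = √(Z_0·R_L) = √(50 × 130) = √6500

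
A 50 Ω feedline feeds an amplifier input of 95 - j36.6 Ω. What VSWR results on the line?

Γ = (Z_L − Z_0)/(Z_L + Z_0) = (45 − j36.6)/(145 − j36.6)
|Γ| = 58/150 = 0.388
VSWR = (1 + |Γ|)/(1 − |Γ|) = 1.39/0.612

VSWR ≈ 2.27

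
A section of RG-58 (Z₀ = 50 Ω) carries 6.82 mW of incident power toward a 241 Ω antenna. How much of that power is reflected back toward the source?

Γ = (241 − 50)/(241 + 50) = 0.656
|Γ|² = 0.431
P_refl = |Γ|²·P_inc = 2.94 mW, P_del = (1 − |Γ|²)·P_inc = 3.88 mW

P_reflected ≈ 2.94 mW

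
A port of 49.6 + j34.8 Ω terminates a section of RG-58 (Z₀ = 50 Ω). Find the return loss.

Γ = (-0.4 + j34.8)/(99.6 + j34.8), |Γ| = 0.33
RL = −20·log₁₀|Γ| = −20·log₁₀(0.33)

RL ≈ 9.63 dB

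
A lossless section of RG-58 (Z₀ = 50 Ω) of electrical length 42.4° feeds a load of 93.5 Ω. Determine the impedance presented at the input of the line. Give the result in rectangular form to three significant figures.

tan(βl) = tan(42.4°) = 0.913
Z_in = Z_0·(Z_L + jZ_0·tanβl)/(Z_0 + jZ_L·tanβl)
     = 50·(93.5 + j45.7)/(50 + j85.4)

Z_in ≈ 43.8 − j29.1 Ω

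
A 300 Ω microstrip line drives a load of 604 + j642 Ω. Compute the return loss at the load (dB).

RL ≈ 3.87 dB

Γ = (304 + j642)/(904 + j642), |Γ| = 0.641
RL = −20·log₁₀|Γ| = −20·log₁₀(0.641)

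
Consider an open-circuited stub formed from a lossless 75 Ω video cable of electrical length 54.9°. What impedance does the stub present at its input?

tan(βl) = 1.42
For an open-circuited stub, Z_in = −jZ_0·cot(βl) = −jZ_0/tan(βl)

Z_in ≈ −j52.7 Ω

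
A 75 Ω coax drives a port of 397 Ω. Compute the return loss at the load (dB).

RL ≈ 3.32 dB

Γ = (397 − 75)/(397 + 75) = 0.682
RL = −20·log₁₀|Γ| = −20·log₁₀(0.682)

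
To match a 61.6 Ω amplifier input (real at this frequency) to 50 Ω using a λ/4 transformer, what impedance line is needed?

Z_qwt = √(Z_0·R_L) = √(50 × 61.6) = √3080

Z_qwt ≈ 55.5 Ω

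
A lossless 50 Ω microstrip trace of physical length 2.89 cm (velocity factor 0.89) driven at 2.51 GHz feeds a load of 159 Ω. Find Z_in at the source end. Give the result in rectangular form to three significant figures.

Z_in ≈ 16 + j6.16 Ω

λ = v/f = 0.89·c / 2.51 GHz = 0.106 m
βl = 2π·l/λ = 2π × 0.272 = 97.8°
tan(βl) = tan(97.8°) = -7.3
Z_in = Z_0·(Z_L + jZ_0·tanβl)/(Z_0 + jZ_L·tanβl)
     = 50·(159 − j365)/(50 − j1160)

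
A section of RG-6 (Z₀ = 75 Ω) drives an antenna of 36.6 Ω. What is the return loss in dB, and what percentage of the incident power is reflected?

Γ = (36.6 − 75)/(36.6 + 75) = -0.344
RL = −20·log₁₀(0.344) = 9.27 dB
P_refl/P_inc = |Γ|² = 0.118

RL ≈ 9.27 dB; 11.8% of incident power reflected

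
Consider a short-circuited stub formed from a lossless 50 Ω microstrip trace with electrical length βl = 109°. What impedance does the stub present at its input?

Z_in ≈ −j145 Ω

tan(βl) = -2.9
For a short-circuited stub, Z_in = jZ_0·tan(βl)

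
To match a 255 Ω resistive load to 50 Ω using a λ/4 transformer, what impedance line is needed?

Z_qwt = √(Z_0·R_L) = √(50 × 255) = √12750

Z_qwt ≈ 113 Ω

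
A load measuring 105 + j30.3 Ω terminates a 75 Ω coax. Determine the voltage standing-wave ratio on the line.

VSWR ≈ 1.61

Γ = (Z_L − Z_0)/(Z_L + Z_0) = (30 + j30.3)/(180 + j30.3)
|Γ| = 42.6/183 = 0.234
VSWR = (1 + |Γ|)/(1 − |Γ|) = 1.23/0.766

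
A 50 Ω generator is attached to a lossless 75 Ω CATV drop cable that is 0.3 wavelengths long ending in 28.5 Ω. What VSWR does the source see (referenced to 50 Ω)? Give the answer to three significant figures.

βl = 2π × 0.3 = 108°
tan(βl) = -3.08
Z_in = Z_0·(Z_L + jZ_0·tanβl)/(Z_0 + jZ_L·tanβl) = 126 − j83.4 Ω
Γ_s = (Z_in − Z_s)/(Z_in + Z_s) = (76 − j83.4)/(176 − j83.4), |Γ_s| = 0.579
VSWR = (1 + |Γ_s|)/(1 − |Γ_s|)

VSWR ≈ 3.76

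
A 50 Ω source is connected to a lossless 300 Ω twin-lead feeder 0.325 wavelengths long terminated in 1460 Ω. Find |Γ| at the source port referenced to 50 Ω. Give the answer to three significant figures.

βl = 2π × 0.325 = 117°
tan(βl) = -1.96
Z_in = Z_0·(Z_L + jZ_0·tanβl)/(Z_0 + jZ_L·tanβl) = 76.8 + j145 Ω
Γ_s = (Z_in − Z_s)/(Z_in + Z_s) = (26.8 + j145)/(127 + j145), |Γ_s| = 0.765

|Γ| ≈ 0.765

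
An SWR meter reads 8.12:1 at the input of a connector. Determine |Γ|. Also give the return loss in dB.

|Γ| = (S − 1)/(S + 1) = (8.12 − 1)/(8.12 + 1) = 7.12/9.12
RL = −20·log₁₀|Γ| = −20·log₁₀(0.781)

|Γ| ≈ 0.781; return loss ≈ 2.15 dB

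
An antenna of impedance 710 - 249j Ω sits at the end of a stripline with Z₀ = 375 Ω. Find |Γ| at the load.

Γ = (Z_L − Z_0)/(Z_L + Z_0) = (335 − j249)/(1085 − j249)
|Γ| = 417/1110

|Γ| ≈ 0.375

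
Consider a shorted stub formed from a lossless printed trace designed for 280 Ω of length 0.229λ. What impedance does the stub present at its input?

Z_in ≈ +j2110 Ω

βl = 2π × 0.229 = 82.4°
tan(βl) = 7.53
For a shorted stub, Z_in = jZ_0·tan(βl)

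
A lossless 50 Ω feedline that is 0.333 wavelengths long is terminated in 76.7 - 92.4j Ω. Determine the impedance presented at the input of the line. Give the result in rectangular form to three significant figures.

βl = 2π × 0.333 = 120°
tan(βl) = tan(120°) = -1.74
Z_in = Z_0·(Z_L + jZ_0·tanβl)/(Z_0 + jZ_L·tanβl)
     = 50·(76.7 − j179)/(-111 − j133)

Z_in ≈ 25.7 + j50 Ω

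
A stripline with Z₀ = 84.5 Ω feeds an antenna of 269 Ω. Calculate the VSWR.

Γ = (269 − 84.5)/(269 + 84.5) = 0.522
VSWR = (1 + 0.522)/(1 − 0.522)

VSWR ≈ 3.18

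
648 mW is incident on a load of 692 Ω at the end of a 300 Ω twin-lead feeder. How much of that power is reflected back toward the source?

Γ = (692 − 300)/(692 + 300) = 0.395
|Γ|² = 0.156
P_refl = |Γ|²·P_inc = 101 mW, P_del = (1 − |Γ|²)·P_inc = 547 mW

P_reflected ≈ 101 mW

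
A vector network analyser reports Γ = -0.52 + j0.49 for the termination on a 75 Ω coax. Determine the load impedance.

Z_L = Z_0·(1 + Γ)/(1 − Γ) = 75·(0.48 + j0.49)/(1.52 − j0.49)

Z_L ≈ 14.4 + j28.8 Ω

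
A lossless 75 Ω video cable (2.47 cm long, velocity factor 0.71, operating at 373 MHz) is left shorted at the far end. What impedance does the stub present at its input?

λ = v/f = 0.71·c / 373 MHz = 0.571 m
βl = 2π·l/λ = 2π × 0.0433 = 15.6°
tan(βl) = 0.279
For a shorted stub, Z_in = jZ_0·tan(βl)

Z_in ≈ +j20.9 Ω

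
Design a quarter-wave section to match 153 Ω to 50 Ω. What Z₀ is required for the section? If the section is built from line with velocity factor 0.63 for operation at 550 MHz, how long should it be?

Z_qwt = √(Z_0·R_L) = √(50 × 153) = √7650
λ = 0.63·c/f = 0.344 m, so l = λ/4 = 0.0859 m

Z_qwt ≈ 87.5 Ω; length ≈ 8.59 cm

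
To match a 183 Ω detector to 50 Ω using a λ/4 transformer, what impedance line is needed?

Z_qwt = √(Z_0·R_L) = √(50 × 183) = √9150

Z_qwt ≈ 95.7 Ω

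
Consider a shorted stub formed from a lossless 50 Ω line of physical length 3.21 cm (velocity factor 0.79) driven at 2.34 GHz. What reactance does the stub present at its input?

λ = v/f = 0.79·c / 2.34 GHz = 0.101 m
βl = 2π·l/λ = 2π × 0.317 = 114°
tan(βl) = -2.24
For a shorted stub, Z_in = jZ_0·tan(βl)

X_in ≈ -112 Ω (capacitive)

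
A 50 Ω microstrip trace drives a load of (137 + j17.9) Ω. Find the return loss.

RL ≈ 6.51 dB

Γ = (87 + j17.9)/(187 + j17.9), |Γ| = 0.473
RL = −20·log₁₀|Γ| = −20·log₁₀(0.473)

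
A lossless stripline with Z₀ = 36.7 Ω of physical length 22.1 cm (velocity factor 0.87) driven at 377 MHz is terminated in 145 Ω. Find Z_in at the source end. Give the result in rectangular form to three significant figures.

Z_in ≈ 11.1 + j15.7 Ω

λ = v/f = 0.87·c / 377 MHz = 0.692 m
βl = 2π·l/λ = 2π × 0.319 = 115°
tan(βl) = tan(115°) = -2.15
Z_in = Z_0·(Z_L + jZ_0·tanβl)/(Z_0 + jZ_L·tanβl)
     = 36.7·(145 − j79)/(36.7 − j312)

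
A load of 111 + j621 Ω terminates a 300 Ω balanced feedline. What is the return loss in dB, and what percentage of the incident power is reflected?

Γ = (-189 + j621)/(411 + j621), |Γ| = 0.872
RL = −20·log₁₀(0.872) = 1.19 dB
P_refl/P_inc = |Γ|² = 0.76

RL ≈ 1.19 dB; 76% of incident power reflected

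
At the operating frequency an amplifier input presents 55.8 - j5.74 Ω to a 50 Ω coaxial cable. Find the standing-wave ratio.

Γ = (Z_L − Z_0)/(Z_L + Z_0) = (5.8 − j5.74)/(105.8 − j5.74)
|Γ| = 8.16/106 = 0.077
VSWR = (1 + |Γ|)/(1 − |Γ|) = 1.08/0.923

VSWR ≈ 1.17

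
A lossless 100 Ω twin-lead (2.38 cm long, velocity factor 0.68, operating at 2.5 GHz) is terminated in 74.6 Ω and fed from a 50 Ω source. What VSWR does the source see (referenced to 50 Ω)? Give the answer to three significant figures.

VSWR ≈ 2.61

λ = v/f = 0.68·c / 2.5 GHz = 0.0816 m
βl = 2π·l/λ = 2π × 0.292 = 105°
tan(βl) = -3.73
Z_in = Z_0·(Z_L + jZ_0·tanβl)/(Z_0 + jZ_L·tanβl) = 127 − j18.9 Ω
Γ_s = (Z_in − Z_s)/(Z_in + Z_s) = (77.3 − j18.9)/(177 − j18.9), |Γ_s| = 0.446
VSWR = (1 + |Γ_s|)/(1 − |Γ_s|)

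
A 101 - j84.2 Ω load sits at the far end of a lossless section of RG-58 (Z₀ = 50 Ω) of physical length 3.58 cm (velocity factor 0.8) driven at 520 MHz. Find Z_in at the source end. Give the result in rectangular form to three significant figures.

λ = v/f = 0.8·c / 520 MHz = 0.462 m
βl = 2π·l/λ = 2π × 0.0776 = 27.9°
tan(βl) = tan(27.9°) = 0.53
Z_in = Z_0·(Z_L + jZ_0·tanβl)/(Z_0 + jZ_L·tanβl)
     = 50·(101 − j57.7)/(94.6 + j53.5)

Z_in ≈ 27.4 − j46 Ω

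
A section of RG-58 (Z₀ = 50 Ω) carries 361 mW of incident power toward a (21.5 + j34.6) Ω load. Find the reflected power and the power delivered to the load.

|Γ| = |(-28.5 + j34.6)/(71.5 + j34.6)| = 0.564
|Γ|² = 0.318
P_refl = |Γ|²·P_inc = 115 mW, P_del = (1 − |Γ|²)·P_inc = 246 mW

P_reflected ≈ 115 mW; P_delivered ≈ 246 mW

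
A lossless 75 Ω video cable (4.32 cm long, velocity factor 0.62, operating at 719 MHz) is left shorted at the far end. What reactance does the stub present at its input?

λ = v/f = 0.62·c / 719 MHz = 0.259 m
βl = 2π·l/λ = 2π × 0.167 = 60.1°
tan(βl) = 1.74
For a shorted stub, Z_in = jZ_0·tan(βl)

X_in ≈ 131 Ω (inductive)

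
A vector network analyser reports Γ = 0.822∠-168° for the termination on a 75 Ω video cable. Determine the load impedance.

Z_L ≈ 7.41 − j7.81 Ω

Z_L = Z_0·(1 + Γ)/(1 − Γ) = 75·(0.196 − j0.171)/(1.8 + j0.171)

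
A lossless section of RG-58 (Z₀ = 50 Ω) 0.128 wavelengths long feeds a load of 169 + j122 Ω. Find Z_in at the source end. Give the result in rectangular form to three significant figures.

βl = 2π × 0.128 = 46.1°
tan(βl) = tan(46.1°) = 1.04
Z_in = Z_0·(Z_L + jZ_0·tanβl)/(Z_0 + jZ_L·tanβl)
     = 50·(169 + j174)/(-76.7 + j175)

Z_in ≈ 23.9 − j58.6 Ω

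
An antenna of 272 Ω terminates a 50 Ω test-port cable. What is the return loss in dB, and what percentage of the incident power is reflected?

RL ≈ 3.23 dB; 47.5% of incident power reflected

Γ = (272 − 50)/(272 + 50) = 0.689
RL = −20·log₁₀(0.689) = 3.23 dB
P_refl/P_inc = |Γ|² = 0.475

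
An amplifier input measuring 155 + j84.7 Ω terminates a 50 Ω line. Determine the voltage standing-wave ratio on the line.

VSWR ≈ 4.1

Γ = (Z_L − Z_0)/(Z_L + Z_0) = (105 + j84.7)/(205 + j84.7)
|Γ| = 135/222 = 0.608
VSWR = (1 + |Γ|)/(1 − |Γ|) = 1.61/0.392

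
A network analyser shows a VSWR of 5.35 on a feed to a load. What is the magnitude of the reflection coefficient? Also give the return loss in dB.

|Γ| ≈ 0.685; return loss ≈ 3.29 dB

|Γ| = (S − 1)/(S + 1) = (5.35 − 1)/(5.35 + 1) = 4.35/6.35
RL = −20·log₁₀|Γ| = −20·log₁₀(0.685)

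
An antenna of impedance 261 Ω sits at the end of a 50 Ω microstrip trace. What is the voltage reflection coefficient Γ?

Γ = 0.678

Γ = (Z_L − Z_0)/(Z_L + Z_0) = (261 − 50)/(261 + 50) = 211/311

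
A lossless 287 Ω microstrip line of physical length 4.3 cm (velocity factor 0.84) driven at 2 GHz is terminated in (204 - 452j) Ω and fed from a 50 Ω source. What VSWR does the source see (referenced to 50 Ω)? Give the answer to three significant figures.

λ = v/f = 0.84·c / 2 GHz = 0.126 m
βl = 2π·l/λ = 2π × 0.341 = 123°
tan(βl) = -1.55
Z_in = Z_0·(Z_L + jZ_0·tanβl)/(Z_0 + jZ_L·tanβl) = 211 + j462 Ω
Γ_s = (Z_in − Z_s)/(Z_in + Z_s) = (161 + j462)/(261 + j462), |Γ_s| = 0.922
VSWR = (1 + |Γ_s|)/(1 − |Γ_s|)

VSWR ≈ 24.6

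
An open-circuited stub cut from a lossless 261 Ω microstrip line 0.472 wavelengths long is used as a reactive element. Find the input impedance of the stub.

βl = 2π × 0.472 = 170°
tan(βl) = -0.178
For an open-circuited stub, Z_in = −jZ_0·cot(βl) = −jZ_0/tan(βl)

Z_in ≈ +j1470 Ω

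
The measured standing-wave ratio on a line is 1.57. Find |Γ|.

|Γ| = (S − 1)/(S + 1) = (1.57 − 1)/(1.57 + 1) = 0.57/2.57

|Γ| ≈ 0.222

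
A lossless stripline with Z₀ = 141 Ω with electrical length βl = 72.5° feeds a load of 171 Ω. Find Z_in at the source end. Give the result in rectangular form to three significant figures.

Z_in ≈ 120 − j13.3 Ω

tan(βl) = tan(72.5°) = 3.17
Z_in = Z_0·(Z_L + jZ_0·tanβl)/(Z_0 + jZ_L·tanβl)
     = 141·(171 + j447)/(141 + j542)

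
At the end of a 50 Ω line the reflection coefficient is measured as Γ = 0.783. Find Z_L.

Z_L = Z_0·(1 + Γ)/(1 − Γ) = 50·(1.78)/(0.217)

Z_L ≈ 411 Ω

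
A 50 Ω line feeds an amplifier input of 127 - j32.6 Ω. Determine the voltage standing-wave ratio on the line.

VSWR ≈ 2.74

Γ = (Z_L − Z_0)/(Z_L + Z_0) = (77 − j32.6)/(177 − j32.6)
|Γ| = 83.6/180 = 0.465
VSWR = (1 + |Γ|)/(1 − |Γ|) = 1.46/0.535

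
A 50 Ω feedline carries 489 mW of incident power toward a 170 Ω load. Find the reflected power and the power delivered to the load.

Γ = (170 − 50)/(170 + 50) = 0.545
|Γ|² = 0.298
P_refl = |Γ|²·P_inc = 145 mW, P_del = (1 − |Γ|²)·P_inc = 344 mW

P_reflected ≈ 145 mW; P_delivered ≈ 344 mW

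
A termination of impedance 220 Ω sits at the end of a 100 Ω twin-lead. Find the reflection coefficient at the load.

Γ = (Z_L − Z_0)/(Z_L + Z_0) = (220 − 100)/(220 + 100) = 120/320

Γ = 0.375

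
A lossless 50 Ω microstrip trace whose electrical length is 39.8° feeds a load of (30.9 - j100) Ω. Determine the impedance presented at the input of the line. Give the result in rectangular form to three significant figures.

tan(βl) = tan(39.8°) = 0.833
Z_in = Z_0·(Z_L + jZ_0·tanβl)/(Z_0 + jZ_L·tanβl)
     = 50·(30.9 − j58.3)/(133 + j25.7)

Z_in ≈ 7.1 − j23.3 Ω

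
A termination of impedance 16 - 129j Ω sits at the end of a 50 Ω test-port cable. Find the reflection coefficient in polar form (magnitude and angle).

Γ = (Z_L − Z_0)/(Z_L + Z_0) = (-34 − j129)/(66 − j129)
|Γ| = 133/145 = 0.921

Γ ≈ 0.921 ∠ -41.9°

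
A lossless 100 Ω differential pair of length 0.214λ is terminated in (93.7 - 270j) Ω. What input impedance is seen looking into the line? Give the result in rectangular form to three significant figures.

Z_in ≈ 10.4 + j9.59 Ω

βl = 2π × 0.214 = 77°
tan(βl) = tan(77°) = 4.35
Z_in = Z_0·(Z_L + jZ_0·tanβl)/(Z_0 + jZ_L·tanβl)
     = 100·(93.7 + j165)/(1270 + j407)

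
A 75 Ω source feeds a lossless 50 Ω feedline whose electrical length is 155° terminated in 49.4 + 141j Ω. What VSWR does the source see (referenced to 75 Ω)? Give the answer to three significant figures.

VSWR ≈ 10.5

tan(βl) = -0.466
Z_in = Z_0·(Z_L + jZ_0·tanβl)/(Z_0 + jZ_L·tanβl) = 10.8 + j53 Ω
Γ_s = (Z_in − Z_s)/(Z_in + Z_s) = (-64.2 + j53)/(85.8 + j53), |Γ_s| = 0.826
VSWR = (1 + |Γ_s|)/(1 − |Γ_s|)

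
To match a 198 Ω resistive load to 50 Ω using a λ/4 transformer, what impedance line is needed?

Z_qwt = √(Z_0·R_L) = √(50 × 198) = √9900

Z_qwt ≈ 99.5 Ω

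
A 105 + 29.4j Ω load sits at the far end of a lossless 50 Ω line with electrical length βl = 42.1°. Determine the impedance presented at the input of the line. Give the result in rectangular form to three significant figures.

tan(βl) = tan(42.1°) = 0.904
Z_in = Z_0·(Z_L + jZ_0·tanβl)/(Z_0 + jZ_L·tanβl)
     = 50·(105 + j74.6)/(23.4 + j94.9)

Z_in ≈ 49.9 − j43 Ω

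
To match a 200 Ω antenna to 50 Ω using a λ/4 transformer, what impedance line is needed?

Z_qwt = √(Z_0·R_L) = √(50 × 200) = √10000

Z_qwt ≈ 100 Ω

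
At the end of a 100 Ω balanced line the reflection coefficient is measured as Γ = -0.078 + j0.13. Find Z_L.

Z_L ≈ 82.9 + j22.1 Ω

Z_L = Z_0·(1 + Γ)/(1 − Γ) = 100·(0.922 + j0.13)/(1.08 − j0.13)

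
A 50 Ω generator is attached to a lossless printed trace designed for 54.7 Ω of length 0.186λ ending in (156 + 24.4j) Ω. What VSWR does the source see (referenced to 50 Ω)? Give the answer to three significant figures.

VSWR ≈ 2.79

βl = 2π × 0.186 = 67°
tan(βl) = 2.35
Z_in = Z_0·(Z_L + jZ_0·tanβl)/(Z_0 + jZ_L·tanβl) = 22.6 − j23.4 Ω
Γ_s = (Z_in − Z_s)/(Z_in + Z_s) = (-27.4 − j23.4)/(72.6 − j23.4), |Γ_s| = 0.472
VSWR = (1 + |Γ_s|)/(1 − |Γ_s|)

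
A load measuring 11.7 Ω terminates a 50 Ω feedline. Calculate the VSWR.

VSWR ≈ 4.27

For a purely resistive load, VSWR = R_L/Z_0 or Z_0/R_L (whichever > 1) = 50/11.7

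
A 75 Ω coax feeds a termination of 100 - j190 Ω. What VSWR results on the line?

VSWR ≈ 6.75

Γ = (Z_L − Z_0)/(Z_L + Z_0) = (25 − j190)/(175 − j190)
|Γ| = 192/258 = 0.742
VSWR = (1 + |Γ|)/(1 − |Γ|) = 1.74/0.258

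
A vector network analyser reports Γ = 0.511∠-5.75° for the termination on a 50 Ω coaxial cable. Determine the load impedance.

Z_L = Z_0·(1 + Γ)/(1 − Γ) = 50·(1.51 − j0.0512)/(0.492 + j0.0512)

Z_L ≈ 151 − j21 Ω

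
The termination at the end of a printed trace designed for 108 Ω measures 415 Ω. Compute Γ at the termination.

Γ = 0.587

Γ = (Z_L − Z_0)/(Z_L + Z_0) = (415 − 108)/(415 + 108) = 307/523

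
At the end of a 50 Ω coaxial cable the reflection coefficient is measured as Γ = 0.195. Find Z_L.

Z_L ≈ 74.2 Ω

Z_L = Z_0·(1 + Γ)/(1 − Γ) = 50·(1.2)/(0.805)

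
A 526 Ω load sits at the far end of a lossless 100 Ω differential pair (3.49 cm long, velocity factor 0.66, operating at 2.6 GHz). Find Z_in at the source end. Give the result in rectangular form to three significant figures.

Z_in ≈ 188 + j239 Ω

λ = v/f = 0.66·c / 2.6 GHz = 0.0762 m
βl = 2π·l/λ = 2π × 0.458 = 165°
tan(βl) = tan(165°) = -0.268
Z_in = Z_0·(Z_L + jZ_0·tanβl)/(Z_0 + jZ_L·tanβl)
     = 100·(526 − j26.8)/(100 − j141)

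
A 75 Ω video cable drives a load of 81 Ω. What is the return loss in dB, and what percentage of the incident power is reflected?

RL ≈ 28.3 dB; 0.148% of incident power reflected

Γ = (81 − 75)/(81 + 75) = 0.0385
RL = −20·log₁₀(0.0385) = 28.3 dB
P_refl/P_inc = |Γ|² = 0.00148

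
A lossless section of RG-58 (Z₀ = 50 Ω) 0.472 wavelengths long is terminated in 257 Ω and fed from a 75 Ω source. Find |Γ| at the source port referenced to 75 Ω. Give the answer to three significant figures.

|Γ| ≈ 0.562

βl = 2π × 0.472 = 170°
tan(βl) = -0.178
Z_in = Z_0·(Z_L + jZ_0·tanβl)/(Z_0 + jZ_L·tanβl) = 144 + j123 Ω
Γ_s = (Z_in − Z_s)/(Z_in + Z_s) = (69.5 + j123)/(219 + j123), |Γ_s| = 0.562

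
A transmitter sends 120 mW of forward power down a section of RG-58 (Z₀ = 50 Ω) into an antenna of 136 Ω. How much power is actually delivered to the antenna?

P_delivered ≈ 94.3 mW

Γ = (136 − 50)/(136 + 50) = 0.462
|Γ|² = 0.214
P_refl = |Γ|²·P_inc = 25.7 mW, P_del = (1 − |Γ|²)·P_inc = 94.3 mW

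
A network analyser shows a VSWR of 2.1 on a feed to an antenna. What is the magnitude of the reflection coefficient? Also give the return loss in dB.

|Γ| ≈ 0.355; return loss ≈ 9 dB

|Γ| = (S − 1)/(S + 1) = (2.1 − 1)/(2.1 + 1) = 1.1/3.1
RL = −20·log₁₀|Γ| = −20·log₁₀(0.355)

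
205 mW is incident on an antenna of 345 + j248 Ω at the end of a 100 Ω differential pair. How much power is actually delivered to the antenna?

P_delivered ≈ 109 mW

|Γ| = |(245 + j248)/(445 + j248)| = 0.684
|Γ|² = 0.468
P_refl = |Γ|²·P_inc = 96 mW, P_del = (1 − |Γ|²)·P_inc = 109 mW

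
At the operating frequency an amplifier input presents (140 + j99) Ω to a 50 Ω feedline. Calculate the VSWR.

VSWR ≈ 4.33

Γ = (Z_L − Z_0)/(Z_L + Z_0) = (90 + j99)/(190 + j99)
|Γ| = 134/214 = 0.624
VSWR = (1 + |Γ|)/(1 − |Γ|) = 1.62/0.376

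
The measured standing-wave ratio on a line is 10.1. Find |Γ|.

|Γ| ≈ 0.82

|Γ| = (S − 1)/(S + 1) = (10.1 − 1)/(10.1 + 1) = 9.1/11.1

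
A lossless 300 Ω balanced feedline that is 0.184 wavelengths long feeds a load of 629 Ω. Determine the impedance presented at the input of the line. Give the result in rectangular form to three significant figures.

Z_in ≈ 164 − j97.7 Ω

βl = 2π × 0.184 = 66.2°
tan(βl) = tan(66.2°) = 2.27
Z_in = Z_0·(Z_L + jZ_0·tanβl)/(Z_0 + jZ_L·tanβl)
     = 300·(629 + j681)/(300 + j1430)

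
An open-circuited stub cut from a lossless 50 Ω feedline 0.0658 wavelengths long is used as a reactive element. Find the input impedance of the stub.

βl = 2π × 0.0658 = 23.7°
tan(βl) = 0.439
For an open-circuited stub, Z_in = −jZ_0·cot(βl) = −jZ_0/tan(βl)

Z_in ≈ −j114 Ω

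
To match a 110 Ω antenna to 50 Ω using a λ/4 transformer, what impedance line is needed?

Z_qwt = √(Z_0·R_L) = √(50 × 110) = √5500

Z_qwt ≈ 74.2 Ω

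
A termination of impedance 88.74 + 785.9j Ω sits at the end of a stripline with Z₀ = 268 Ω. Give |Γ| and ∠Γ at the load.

Γ = (Z_L − Z_0)/(Z_L + Z_0) = (-179.3 + j785.9)/(356.7 + j785.9)
|Γ| = 806/863 = 0.934

Γ ≈ 0.934 ∠ 37.3°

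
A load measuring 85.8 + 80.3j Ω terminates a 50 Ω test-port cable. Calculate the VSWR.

Γ = (Z_L − Z_0)/(Z_L + Z_0) = (35.8 + j80.3)/(135.8 + j80.3)
|Γ| = 87.9/158 = 0.557
VSWR = (1 + |Γ|)/(1 − |Γ|) = 1.56/0.443

VSWR ≈ 3.52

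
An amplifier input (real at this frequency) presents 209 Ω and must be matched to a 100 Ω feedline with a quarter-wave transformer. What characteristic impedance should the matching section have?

Z_qwt ≈ 145 Ω

Z_qwt = √(Z_0·R_L) = √(100 × 209) = √20900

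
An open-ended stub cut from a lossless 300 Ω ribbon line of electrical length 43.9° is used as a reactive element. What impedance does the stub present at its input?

Z_in ≈ −j312 Ω

tan(βl) = 0.962
For an open-ended stub, Z_in = −jZ_0·cot(βl) = −jZ_0/tan(βl)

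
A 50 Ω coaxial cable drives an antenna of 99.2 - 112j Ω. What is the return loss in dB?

Γ = (49.2 − j112)/(149.2 − j112), |Γ| = 0.656
RL = −20·log₁₀|Γ| = −20·log₁₀(0.656)

RL ≈ 3.67 dB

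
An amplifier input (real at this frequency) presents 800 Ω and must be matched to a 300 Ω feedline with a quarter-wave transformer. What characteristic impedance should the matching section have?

Z_qwt = √(Z_0·R_L) = √(300 × 800) = √240000

Z_qwt ≈ 490 Ω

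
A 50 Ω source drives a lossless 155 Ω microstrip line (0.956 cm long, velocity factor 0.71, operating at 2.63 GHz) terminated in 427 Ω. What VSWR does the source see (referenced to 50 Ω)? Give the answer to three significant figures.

VSWR ≈ 5.44

λ = v/f = 0.71·c / 2.63 GHz = 0.081 m
βl = 2π·l/λ = 2π × 0.118 = 42.5°
tan(βl) = 0.916
Z_in = Z_0·(Z_L + jZ_0·tanβl)/(Z_0 + jZ_L·tanβl) = 107 − j127 Ω
Γ_s = (Z_in − Z_s)/(Z_in + Z_s) = (56.6 − j127)/(157 − j127), |Γ_s| = 0.69
VSWR = (1 + |Γ_s|)/(1 − |Γ_s|)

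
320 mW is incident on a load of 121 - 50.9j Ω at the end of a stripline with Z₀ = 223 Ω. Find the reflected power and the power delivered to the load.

P_reflected ≈ 34.4 mW; P_delivered ≈ 286 mW

|Γ| = |(-102 − j50.9)/(344 − j50.9)| = 0.328
|Γ|² = 0.107
P_refl = |Γ|²·P_inc = 34.4 mW, P_del = (1 − |Γ|²)·P_inc = 286 mW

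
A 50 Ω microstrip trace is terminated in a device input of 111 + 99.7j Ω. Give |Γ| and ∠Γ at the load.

Γ ≈ 0.617 ∠ 26.8°

Γ = (Z_L − Z_0)/(Z_L + Z_0) = (61 + j99.7)/(161 + j99.7)
|Γ| = 117/189 = 0.617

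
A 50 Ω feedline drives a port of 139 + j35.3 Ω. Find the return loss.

RL ≈ 6.06 dB

Γ = (89 + j35.3)/(189 + j35.3), |Γ| = 0.498
RL = −20·log₁₀|Γ| = −20·log₁₀(0.498)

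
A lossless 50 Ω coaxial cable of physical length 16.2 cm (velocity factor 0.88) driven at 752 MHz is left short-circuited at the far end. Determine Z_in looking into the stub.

λ = v/f = 0.88·c / 752 MHz = 0.351 m
βl = 2π·l/λ = 2π × 0.461 = 166°
tan(βl) = -0.247
For a short-circuited stub, Z_in = jZ_0·tan(βl)

Z_in ≈ −j12.4 Ω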